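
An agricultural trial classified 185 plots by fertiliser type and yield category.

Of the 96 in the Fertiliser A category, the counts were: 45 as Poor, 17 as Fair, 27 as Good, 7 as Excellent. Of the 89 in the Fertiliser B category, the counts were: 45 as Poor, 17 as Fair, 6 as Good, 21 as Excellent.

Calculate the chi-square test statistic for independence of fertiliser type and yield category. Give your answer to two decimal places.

20.13

Row totals: 96, 89. Column totals: 90, 34, 33, 28. Grand total N = 185.
Expected counts (row total × column total / N):
  Fertiliser A, Poor: 96×90/185 = 46.703
  Fertiliser A, Fair: 96×34/185 = 17.643
  Fertiliser A, Good: 96×33/185 = 17.124
  Fertiliser A, Excellent: 96×28/185 = 14.530
  Fertiliser B, Poor: 89×90/185 = 43.297
  Fertiliser B, Fair: 89×34/185 = 16.357
  Fertiliser B, Good: 89×33/185 = 15.876
  Fertiliser B, Excellent: 89×28/185 = 13.470
Contributions (O − E)²/E:
  (45 − 46.703)²/46.703 = 0.0621
  (17 − 17.643)²/17.643 = 0.0234
  (27 − 17.124)²/17.124 = 5.6958
  (7 − 14.530)²/14.530 = 3.9023
  (45 − 43.297)²/43.297 = 0.0670
  (17 − 16.357)²/16.357 = 0.0253
  (6 − 15.876)²/15.876 = 6.1436
  (21 − 13.470)²/13.470 = 4.2094
χ² = 0.0621 + 0.0234 + 5.6958 + 3.9023 + 0.0670 + 0.0253 + 6.1436 + 4.2094 = 20.13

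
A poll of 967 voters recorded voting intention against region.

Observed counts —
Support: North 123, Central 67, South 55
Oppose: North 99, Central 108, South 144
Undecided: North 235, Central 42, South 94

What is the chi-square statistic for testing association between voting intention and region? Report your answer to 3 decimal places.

Row totals: 245, 351, 371. Column totals: 457, 217, 293. Grand total N = 967.
Expected counts (row total × column total / N):
  Support, North: 245×457/967 = 115.7859
  Support, Central: 245×217/967 = 54.9793
  Support, South: 245×293/967 = 74.2347
  Oppose, North: 351×457/967 = 165.8811
  Oppose, Central: 351×217/967 = 78.7663
  Oppose, South: 351×293/967 = 106.3526
  Undecided, North: 371×457/967 = 175.3330
  Undecided, Central: 371×217/967 = 83.2544
  Undecided, South: 371×293/967 = 112.4126
Contributions (O − E)²/E:
  (123 − 115.7859)²/115.7859 = 0.4495
  (67 − 54.9793)²/54.9793 = 2.6282
  (55 − 74.2347)²/74.2347 = 4.9838
  (99 − 165.8811)²/165.8811 = 26.9656
  (108 − 78.7663)²/78.7663 = 10.8499
  (144 − 106.3526)²/106.3526 = 13.3267
  (235 − 175.3330)²/175.3330 = 20.3051
  (42 − 83.2544)²/83.2544 = 20.4425
  (94 − 112.4126)²/112.4126 = 3.0159
χ² = 0.4495 + 2.6282 + 4.9838 + 26.9656 + 10.8499 + 13.3267 + 20.3051 + 20.4425 + 3.0159 = 102.967

102.967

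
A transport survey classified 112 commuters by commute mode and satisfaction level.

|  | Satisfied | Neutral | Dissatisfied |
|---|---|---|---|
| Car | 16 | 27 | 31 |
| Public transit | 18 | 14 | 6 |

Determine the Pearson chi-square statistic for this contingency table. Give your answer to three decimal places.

Row totals: 74, 38. Column totals: 34, 41, 37. Grand total N = 112.
Expected counts (row total × column total / N):
  Car, Satisfied: 74×34/112 = 22.4643
  Car, Neutral: 74×41/112 = 27.0893
  Car, Dissatisfied: 74×37/112 = 24.4464
  Public transit, Satisfied: 38×34/112 = 11.5357
  Public transit, Neutral: 38×41/112 = 13.9107
  Public transit, Dissatisfied: 38×37/112 = 12.5536
Contributions (O − E)²/E:
  (16 − 22.4643)²/22.4643 = 1.8602
  (27 − 27.0893)²/27.0893 = 0.0003
  (31 − 24.4464)²/24.4464 = 1.7569
  (18 − 11.5357)²/11.5357 = 3.6224
  (14 − 13.9107)²/13.9107 = 0.0006
  (6 − 12.5536)²/12.5536 = 3.4213
χ² = 1.8602 + 0.0003 + 1.7569 + 3.6224 + 0.0006 + 3.4213 = 10.662

10.662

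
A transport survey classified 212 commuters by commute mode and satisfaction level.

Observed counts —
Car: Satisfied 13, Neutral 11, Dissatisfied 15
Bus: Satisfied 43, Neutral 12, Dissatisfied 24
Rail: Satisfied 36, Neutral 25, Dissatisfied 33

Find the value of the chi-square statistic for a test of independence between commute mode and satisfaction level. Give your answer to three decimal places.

7.376

Row totals: 39, 79, 94. Column totals: 92, 48, 72. Grand total N = 212.
Expected counts (row total × column total / N):
  Car, Satisfied: 39×92/212 = 16.9245
  Car, Neutral: 39×48/212 = 8.8302
  Car, Dissatisfied: 39×72/212 = 13.2453
  Bus, Satisfied: 79×92/212 = 34.2830
  Bus, Neutral: 79×48/212 = 17.8868
  Bus, Dissatisfied: 79×72/212 = 26.8302
  Rail, Satisfied: 94×92/212 = 40.7925
  Rail, Neutral: 94×48/212 = 21.2830
  Rail, Dissatisfied: 94×72/212 = 31.9245
Contributions (O − E)²/E:
  (13 − 16.9245)²/16.9245 = 0.9100
  (11 − 8.8302)²/8.8302 = 0.5332
  (15 − 13.2453)²/13.2453 = 0.2325
  (43 − 34.2830)²/34.2830 = 2.2164
  (12 − 17.8868)²/17.8868 = 1.9374
  (24 − 26.8302)²/26.8302 = 0.2985
  (36 − 40.7925)²/40.7925 = 0.5630
  (25 − 21.2830)²/21.2830 = 0.6492
  (33 − 31.9245)²/31.9245 = 0.0362
χ² = 0.9100 + 0.5332 + 0.2325 + 2.2164 + 1.9374 + 0.2985 + 0.5630 + 0.6492 + 0.0362 = 7.376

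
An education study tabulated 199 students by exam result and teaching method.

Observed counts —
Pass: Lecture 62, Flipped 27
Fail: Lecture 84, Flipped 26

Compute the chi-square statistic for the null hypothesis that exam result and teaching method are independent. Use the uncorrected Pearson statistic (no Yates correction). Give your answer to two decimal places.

Row totals: 89, 110. Column totals: 146, 53. Grand total N = 199.
Expected counts (row total × column total / N):
  Pass, Lecture: 89×146/199 = 65.296
  Pass, Flipped: 89×53/199 = 23.704
  Fail, Lecture: 110×146/199 = 80.704
  Fail, Flipped: 110×53/199 = 29.296
Contributions (O − E)²/E:
  (62 − 65.296)²/65.296 = 0.1664
  (27 − 23.704)²/23.704 = 0.4583
  (84 − 80.704)²/80.704 = 0.1346
  (26 − 29.296)²/29.296 = 0.3708
χ² = 0.1664 + 0.4583 + 0.1346 + 0.3708 = 1.13

1.13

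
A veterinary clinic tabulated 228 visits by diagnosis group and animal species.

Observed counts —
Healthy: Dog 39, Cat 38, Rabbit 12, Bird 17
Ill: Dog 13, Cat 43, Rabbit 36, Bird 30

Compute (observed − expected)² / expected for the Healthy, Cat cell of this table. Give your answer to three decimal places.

0.003

Row total (Healthy) = 106; column total (Cat) = 81; N = 228.
Expected count E = 106 × 81 / 228 = 37.6579.
Contribution = (O − E)²/E = (38 − 37.6579)² / 37.6579 = 0.003.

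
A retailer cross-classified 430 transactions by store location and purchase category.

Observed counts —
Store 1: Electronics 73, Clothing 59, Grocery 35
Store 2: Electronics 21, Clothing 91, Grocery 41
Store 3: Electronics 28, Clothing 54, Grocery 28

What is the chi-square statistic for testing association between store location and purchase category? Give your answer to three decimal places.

Row totals: 167, 153, 110. Column totals: 122, 204, 104. Grand total N = 430.
Expected counts (row total × column total / N):
  Store 1, Electronics: 167×122/430 = 47.3814
  Store 1, Clothing: 167×204/430 = 79.2279
  Store 1, Grocery: 167×104/430 = 40.3907
  Store 2, Electronics: 153×122/430 = 43.4093
  Store 2, Clothing: 153×204/430 = 72.5860
  Store 2, Grocery: 153×104/430 = 37.0047
  Store 3, Electronics: 110×122/430 = 31.2093
  Store 3, Clothing: 110×204/430 = 52.1860
  Store 3, Grocery: 110×104/430 = 26.6047
Contributions (O − E)²/E:
  (73 − 47.3814)²/47.3814 = 13.8517
  (59 − 79.2279)²/79.2279 = 5.1644
  (35 − 40.3907)²/40.3907 = 0.7195
  (21 − 43.4093)²/43.4093 = 11.5684
  (91 − 72.5860)²/72.5860 = 4.6714
  (41 − 37.0047)²/37.0047 = 0.4314
  (28 − 31.2093)²/31.2093 = 0.3300
  (54 − 52.1860)²/52.1860 = 0.0631
  (28 − 26.6047)²/26.6047 = 0.0732
χ² = 13.8517 + 5.1644 + 0.7195 + 11.5684 + 4.6714 + 0.4314 + 0.3300 + 0.0631 + 0.0732 = 36.873

36.873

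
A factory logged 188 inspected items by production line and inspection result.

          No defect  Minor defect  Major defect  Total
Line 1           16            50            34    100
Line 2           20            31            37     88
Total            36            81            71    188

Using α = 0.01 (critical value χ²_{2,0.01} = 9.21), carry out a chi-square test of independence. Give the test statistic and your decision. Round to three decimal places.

Grand total N = 188.
Expected counts (row total × column total / N):
  Line 1, No defect: 100×36/188 = 19.1489
  Line 1, Minor defect: 100×81/188 = 43.0851
  Line 1, Major defect: 100×71/188 = 37.7660
  Line 2, No defect: 88×36/188 = 16.8511
  Line 2, Minor defect: 88×81/188 = 37.9149
  Line 2, Major defect: 88×71/188 = 33.2340
Contributions (O − E)²/E:
  (16 − 19.1489)²/19.1489 = 0.5178
  (50 − 43.0851)²/43.0851 = 1.1098
  (34 − 37.7660)²/37.7660 = 0.3755
  (20 − 16.8511)²/16.8511 = 0.5884
  (31 − 37.9149)²/37.9149 = 1.2611
  (37 − 33.2340)²/33.2340 = 0.4268
χ² = 0.5178 + 1.1098 + 0.3755 + 0.5884 + 1.2611 + 0.4268 = 4.279
df = (2−1)(3−1) = 2. Since 4.279 < 9.21, fail to reject the null hypothesis of independence at α = 0.01.

4.279; fail to reject H₀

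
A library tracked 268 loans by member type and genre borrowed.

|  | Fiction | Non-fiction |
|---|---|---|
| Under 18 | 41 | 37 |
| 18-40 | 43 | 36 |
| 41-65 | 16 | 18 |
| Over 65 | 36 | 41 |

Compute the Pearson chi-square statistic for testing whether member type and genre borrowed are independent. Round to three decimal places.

Row totals: 78, 79, 34, 77. Column totals: 136, 132. Grand total N = 268.
Expected counts (row total × column total / N):
  Under 18, Fiction: 78×136/268 = 39.5821
  Under 18, Non-fiction: 78×132/268 = 38.4179
  18-40, Fiction: 79×136/268 = 40.0896
  18-40, Non-fiction: 79×132/268 = 38.9104
  41-65, Fiction: 34×136/268 = 17.2537
  41-65, Non-fiction: 34×132/268 = 16.7463
  Over 65, Fiction: 77×136/268 = 39.0746
  Over 65, Non-fiction: 77×132/268 = 37.9254
Contributions (O − E)²/E:
  (41 − 39.5821)²/39.5821 = 0.0508
  (37 − 38.4179)²/38.4179 = 0.0523
  (43 − 40.0896)²/40.0896 = 0.2113
  (36 − 38.9104)²/38.9104 = 0.2177
  (16 − 17.2537)²/17.2537 = 0.0911
  (18 − 16.7463)²/16.7463 = 0.0939
  (36 − 39.0746)²/39.0746 = 0.2419
  (41 − 37.9254)²/37.9254 = 0.2493
χ² = 0.0508 + 0.0523 + 0.2113 + 0.2177 + 0.0911 + 0.0939 + 0.2419 + 0.2493 = 1.208

1.208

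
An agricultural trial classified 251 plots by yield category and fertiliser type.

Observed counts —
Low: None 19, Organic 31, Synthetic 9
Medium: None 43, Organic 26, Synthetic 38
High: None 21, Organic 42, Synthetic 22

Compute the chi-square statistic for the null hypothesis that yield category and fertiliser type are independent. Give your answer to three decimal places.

20.180

Row totals: 59, 107, 85. Column totals: 83, 99, 69. Grand total N = 251.
Expected counts (row total × column total / N):
  Low, None: 59×83/251 = 19.5100
  Low, Organic: 59×99/251 = 23.2709
  Low, Synthetic: 59×69/251 = 16.2191
  Medium, None: 107×83/251 = 35.3825
  Medium, Organic: 107×99/251 = 42.2032
  Medium, Synthetic: 107×69/251 = 29.4143
  High, None: 85×83/251 = 28.1076
  High, Organic: 85×99/251 = 33.5259
  High, Synthetic: 85×69/251 = 23.3665
Contributions (O − E)²/E:
  (19 − 19.5100)²/19.5100 = 0.0133
  (31 − 23.2709)²/23.2709 = 2.5671
  (9 − 16.2191)²/16.2191 = 3.2132
  (43 − 35.3825)²/35.3825 = 1.6400
  (26 − 42.2032)²/42.2032 = 6.2209
  (38 − 29.4143)²/29.4143 = 2.5061
  (21 − 28.1076)²/28.1076 = 1.7973
  (42 − 33.5259)²/33.5259 = 2.1419
  (22 − 23.3665)²/23.3665 = 0.0799
χ² = 0.0133 + 2.5671 + 3.2132 + 1.6400 + 6.2209 + 2.5061 + 1.7973 + 2.1419 + 0.0799 = 20.180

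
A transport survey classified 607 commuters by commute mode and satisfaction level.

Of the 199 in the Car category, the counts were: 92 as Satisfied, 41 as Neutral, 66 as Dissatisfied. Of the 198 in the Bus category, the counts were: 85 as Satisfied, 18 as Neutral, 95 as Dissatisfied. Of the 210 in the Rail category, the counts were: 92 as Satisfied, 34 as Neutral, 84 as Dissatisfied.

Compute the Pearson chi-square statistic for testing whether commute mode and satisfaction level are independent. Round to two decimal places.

Row totals: 199, 198, 210. Column totals: 269, 93, 245. Grand total N = 607.
Expected counts (row total × column total / N):
  Car, Satisfied: 199×269/607 = 88.189
  Car, Neutral: 199×93/607 = 30.489
  Car, Dissatisfied: 199×245/607 = 80.321
  Bus, Satisfied: 198×269/607 = 87.746
  Bus, Neutral: 198×93/607 = 30.336
  Bus, Dissatisfied: 198×245/607 = 79.918
  Rail, Satisfied: 210×269/607 = 93.064
  Rail, Neutral: 210×93/607 = 32.175
  Rail, Dissatisfied: 210×245/607 = 84.761
Contributions (O − E)²/E:
  (92 − 88.189)²/88.189 = 0.1647
  (41 − 30.489)²/30.489 = 3.6236
  (66 − 80.321)²/80.321 = 2.5534
  (85 − 87.746)²/87.746 = 0.0859
  (18 − 30.336)²/30.336 = 5.0164
  (95 − 79.918)²/79.918 = 2.8463
  (92 − 93.064)²/93.064 = 0.0122
  (34 − 32.175)²/32.175 = 0.1035
  (84 − 84.761)²/84.761 = 0.0068
χ² = 0.1647 + 3.6236 + 2.5534 + 0.0859 + 5.0164 + 2.8463 + 0.0122 + 0.1035 + 0.0068 = 14.41

14.41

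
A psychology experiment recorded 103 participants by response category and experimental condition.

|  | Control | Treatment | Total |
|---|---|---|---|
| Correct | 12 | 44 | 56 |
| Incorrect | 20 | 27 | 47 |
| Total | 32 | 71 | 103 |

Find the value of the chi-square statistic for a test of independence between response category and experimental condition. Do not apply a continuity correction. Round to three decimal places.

Grand total N = 103.
Expected counts (row total × column total / N):
  Correct, Control: 56×32/103 = 17.3981
  Correct, Treatment: 56×71/103 = 38.6019
  Incorrect, Control: 47×32/103 = 14.6019
  Incorrect, Treatment: 47×71/103 = 32.3981
Contributions (O − E)²/E:
  (12 − 17.3981)²/17.3981 = 1.6749
  (44 − 38.6019)²/38.6019 = 0.7549
  (20 − 14.6019)²/14.6019 = 1.9956
  (27 − 32.3981)²/32.3981 = 0.8994
χ² = 1.6749 + 0.7549 + 1.9956 + 0.8994 = 5.325

5.325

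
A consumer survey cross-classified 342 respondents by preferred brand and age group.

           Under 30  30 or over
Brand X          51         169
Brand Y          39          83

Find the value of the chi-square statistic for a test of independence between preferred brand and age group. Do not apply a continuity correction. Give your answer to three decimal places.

3.124

Row totals: 220, 122. Column totals: 90, 252. Grand total N = 342.
Expected counts (row total × column total / N):
  Brand X, Under 30: 220×90/342 = 57.8947
  Brand X, 30 or over: 220×252/342 = 162.1053
  Brand Y, Under 30: 122×90/342 = 32.1053
  Brand Y, 30 or over: 122×252/342 = 89.8947
Contributions (O − E)²/E:
  (51 − 57.8947)²/57.8947 = 0.8211
  (169 − 162.1053)²/162.1053 = 0.2932
  (39 − 32.1053)²/32.1053 = 1.4807
  (83 − 89.8947)²/89.8947 = 0.5288
χ² = 0.8211 + 0.2932 + 1.4807 + 0.5288 = 3.124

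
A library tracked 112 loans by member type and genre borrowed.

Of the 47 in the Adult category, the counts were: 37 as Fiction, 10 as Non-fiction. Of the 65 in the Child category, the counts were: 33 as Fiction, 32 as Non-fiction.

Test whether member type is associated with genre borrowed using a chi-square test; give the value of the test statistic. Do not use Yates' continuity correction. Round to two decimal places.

9.09

Row totals: 47, 65. Column totals: 70, 42. Grand total N = 112.
Expected counts (row total × column total / N):
  Adult, Fiction: 47×70/112 = 29.375
  Adult, Non-fiction: 47×42/112 = 17.625
  Child, Fiction: 65×70/112 = 40.625
  Child, Non-fiction: 65×42/112 = 24.375
Contributions (O − E)²/E:
  (37 − 29.375)²/29.375 = 1.9793
  (10 − 17.625)²/17.625 = 3.2988
  (33 − 40.625)²/40.625 = 1.4312
  (32 − 24.375)²/24.375 = 2.3853
χ² = 1.9793 + 3.2988 + 1.4312 + 2.3853 = 9.09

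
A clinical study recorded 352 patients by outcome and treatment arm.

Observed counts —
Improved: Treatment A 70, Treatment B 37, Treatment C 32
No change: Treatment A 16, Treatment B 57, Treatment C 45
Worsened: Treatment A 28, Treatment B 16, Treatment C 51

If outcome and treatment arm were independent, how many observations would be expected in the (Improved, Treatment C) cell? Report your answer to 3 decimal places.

Row total (Improved) = 139; column total (Treatment C) = 128; grand total N = 352.
Expected count = (row total × column total) / N = 139 × 128 / 352 = 50.545.

50.545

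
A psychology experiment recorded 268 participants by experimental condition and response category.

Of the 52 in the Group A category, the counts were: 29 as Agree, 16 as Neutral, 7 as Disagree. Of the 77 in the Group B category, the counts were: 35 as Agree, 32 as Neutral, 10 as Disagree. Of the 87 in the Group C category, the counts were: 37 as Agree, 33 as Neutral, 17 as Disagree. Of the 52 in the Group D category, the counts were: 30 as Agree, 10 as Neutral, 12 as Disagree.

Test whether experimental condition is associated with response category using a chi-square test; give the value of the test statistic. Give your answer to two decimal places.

9.97

Row totals: 52, 77, 87, 52. Column totals: 131, 91, 46. Grand total N = 268.
Expected counts (row total × column total / N):
  Group A, Agree: 52×131/268 = 25.418
  Group A, Neutral: 52×91/268 = 17.657
  Group A, Disagree: 52×46/268 = 8.925
  Group B, Agree: 77×131/268 = 37.638
  Group B, Neutral: 77×91/268 = 26.146
  Group B, Disagree: 77×46/268 = 13.216
  Group C, Agree: 87×131/268 = 42.526
  Group C, Neutral: 87×91/268 = 29.541
  Group C, Disagree: 87×46/268 = 14.933
  Group D, Agree: 52×131/268 = 25.418
  Group D, Neutral: 52×91/268 = 17.657
  Group D, Disagree: 52×46/268 = 8.925
Contributions (O − E)²/E:
  (29 − 25.418)²/25.418 = 0.5048
  (16 − 17.657)²/17.657 = 0.1555
  (7 − 8.925)²/8.925 = 0.4152
  (35 − 37.638)²/37.638 = 0.1849
  (32 − 26.146)²/26.146 = 1.3107
  (10 − 13.216)²/13.216 = 0.7826
  (37 − 42.526)²/42.526 = 0.7181
  (33 − 29.541)²/29.541 = 0.4050
  (17 − 14.933)²/14.933 = 0.2861
  (30 − 25.418)²/25.418 = 0.8260
  (10 − 17.657)²/17.657 = 3.3205
  (12 − 8.925)²/8.925 = 1.0595
χ² = 0.5048 + 0.1555 + 0.4152 + 0.1849 + 1.3107 + 0.7826 + 0.7181 + 0.4050 + 0.2861 + 0.8260 + 3.3205 + 1.0595 = 9.97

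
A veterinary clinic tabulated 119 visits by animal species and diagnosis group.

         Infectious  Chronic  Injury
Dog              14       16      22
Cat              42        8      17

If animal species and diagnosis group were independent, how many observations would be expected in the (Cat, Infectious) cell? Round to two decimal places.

31.53

Row total (Cat) = 67; column total (Infectious) = 56; grand total N = 119.
Expected count = (row total × column total) / N = 67 × 56 / 119 = 31.53.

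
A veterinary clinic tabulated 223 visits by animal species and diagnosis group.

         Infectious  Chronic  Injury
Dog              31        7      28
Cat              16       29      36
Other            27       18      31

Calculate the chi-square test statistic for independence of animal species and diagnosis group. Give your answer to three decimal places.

Row totals: 66, 81, 76. Column totals: 74, 54, 95. Grand total N = 223.
Expected counts (row total × column total / N):
  Dog, Infectious: 66×74/223 = 21.90135
  Dog, Chronic: 66×54/223 = 15.98206
  Dog, Injury: 66×95/223 = 28.11659
  Cat, Infectious: 81×74/223 = 26.87892
  Cat, Chronic: 81×54/223 = 19.61435
  Cat, Injury: 81×95/223 = 34.50673
  Other, Infectious: 76×74/223 = 25.21973
  Other, Chronic: 76×54/223 = 18.40359
  Other, Injury: 76×95/223 = 32.37668
Contributions (O − E)²/E:
  (31 − 21.90135)²/21.90135 = 3.7799
  (7 − 15.98206)²/15.98206 = 5.0480
  (28 − 28.11659)²/28.11659 = 0.0005
  (16 − 26.87892)²/26.87892 = 4.4031
  (29 − 19.61435)²/19.61435 = 4.4911
  (36 − 34.50673)²/34.50673 = 0.0646
  (27 − 25.21973)²/25.21973 = 0.1257
  (18 − 18.40359)²/18.40359 = 0.0089
  (31 − 32.37668)²/32.37668 = 0.0585
χ² = 3.7799 + 5.0480 + 0.0005 + 4.4031 + 4.4911 + 0.0646 + 0.1257 + 0.0089 + 0.0585 = 17.980

17.980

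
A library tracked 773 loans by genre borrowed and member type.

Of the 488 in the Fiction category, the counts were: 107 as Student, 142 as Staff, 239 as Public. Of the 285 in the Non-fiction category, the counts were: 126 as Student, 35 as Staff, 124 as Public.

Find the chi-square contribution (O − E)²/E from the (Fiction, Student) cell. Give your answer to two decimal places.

10.93

Row total (Fiction) = 488; column total (Student) = 233; N = 773.
Expected count E = 488 × 233 / 773 = 147.094.
Contribution = (O − E)²/E = (107 − 147.094)² / 147.094 = 10.93.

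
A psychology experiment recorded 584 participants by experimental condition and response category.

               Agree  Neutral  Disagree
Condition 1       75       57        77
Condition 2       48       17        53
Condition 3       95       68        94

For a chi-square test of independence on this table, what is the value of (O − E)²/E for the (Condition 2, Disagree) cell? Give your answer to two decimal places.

Row total (Condition 2) = 118; column total (Disagree) = 224; N = 584.
Expected count E = 118 × 224 / 584 = 45.260.
Contribution = (O − E)²/E = (53 − 45.260)² / 45.260 = 1.32.

1.32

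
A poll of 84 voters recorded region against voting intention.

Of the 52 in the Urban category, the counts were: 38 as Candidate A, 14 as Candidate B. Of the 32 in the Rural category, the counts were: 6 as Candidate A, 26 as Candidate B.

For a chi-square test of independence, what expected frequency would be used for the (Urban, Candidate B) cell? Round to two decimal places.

Row total (Urban) = 52; column total (Candidate B) = 40; grand total N = 84.
Expected count = (row total × column total) / N = 52 × 40 / 84 = 24.76.

24.76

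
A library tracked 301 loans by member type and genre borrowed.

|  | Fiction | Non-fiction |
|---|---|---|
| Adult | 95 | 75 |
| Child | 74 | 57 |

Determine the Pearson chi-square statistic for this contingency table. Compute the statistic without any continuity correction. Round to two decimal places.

0.01

Row totals: 170, 131. Column totals: 169, 132. Grand total N = 301.
Expected counts (row total × column total / N):
  Adult, Fiction: 170×169/301 = 95.449
  Adult, Non-fiction: 170×132/301 = 74.551
  Child, Fiction: 131×169/301 = 73.551
  Child, Non-fiction: 131×132/301 = 57.449
Contributions (O − E)²/E:
  (95 − 95.449)²/95.449 = 0.0021
  (75 − 74.551)²/74.551 = 0.0027
  (74 − 73.551)²/73.551 = 0.0027
  (57 − 57.449)²/57.449 = 0.0035
χ² = 0.0021 + 0.0027 + 0.0027 + 0.0035 = 0.01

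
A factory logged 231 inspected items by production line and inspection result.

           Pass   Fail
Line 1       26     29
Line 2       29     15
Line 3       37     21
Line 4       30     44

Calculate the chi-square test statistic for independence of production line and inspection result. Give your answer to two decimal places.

10.98

Row totals: 55, 44, 58, 74. Column totals: 122, 109. Grand total N = 231.
Expected counts (row total × column total / N):
  Line 1, Pass: 55×122/231 = 29.048
  Line 1, Fail: 55×109/231 = 25.952
  Line 2, Pass: 44×122/231 = 23.238
  Line 2, Fail: 44×109/231 = 20.762
  Line 3, Pass: 58×122/231 = 30.632
  Line 3, Fail: 58×109/231 = 27.368
  Line 4, Pass: 74×122/231 = 39.082
  Line 4, Fail: 74×109/231 = 34.918
Contributions (O − E)²/E:
  (26 − 29.048)²/29.048 = 0.3198
  (29 − 25.952)²/25.952 = 0.3580
  (29 − 23.238)²/23.238 = 1.4287
  (15 − 20.762)²/20.762 = 1.5991
  (37 − 30.632)²/30.632 = 1.3238
  (21 − 27.368)²/27.368 = 1.4817
  (30 − 39.082)²/39.082 = 2.1105
  (44 − 34.918)²/34.918 = 2.3622
χ² = 0.3198 + 0.3580 + 1.4287 + 1.5991 + 1.3238 + 1.4817 + 2.1105 + 2.3622 = 10.98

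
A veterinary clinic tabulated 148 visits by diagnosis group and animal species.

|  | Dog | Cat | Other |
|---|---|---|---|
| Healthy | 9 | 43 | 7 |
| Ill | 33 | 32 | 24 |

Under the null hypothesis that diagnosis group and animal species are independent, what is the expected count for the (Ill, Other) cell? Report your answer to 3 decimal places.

18.642

Row total (Ill) = 89; column total (Other) = 31; grand total N = 148.
Expected count = (row total × column total) / N = 89 × 31 / 148 = 18.642.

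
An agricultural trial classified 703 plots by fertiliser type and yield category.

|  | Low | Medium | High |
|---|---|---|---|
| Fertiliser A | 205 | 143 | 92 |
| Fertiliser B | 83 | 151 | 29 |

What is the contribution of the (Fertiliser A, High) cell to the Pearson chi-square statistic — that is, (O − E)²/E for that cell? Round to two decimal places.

3.49

Row total (Fertiliser A) = 440; column total (High) = 121; N = 703.
Expected count E = 440 × 121 / 703 = 75.733.
Contribution = (O − E)²/E = (92 − 75.733)² / 75.733 = 3.49.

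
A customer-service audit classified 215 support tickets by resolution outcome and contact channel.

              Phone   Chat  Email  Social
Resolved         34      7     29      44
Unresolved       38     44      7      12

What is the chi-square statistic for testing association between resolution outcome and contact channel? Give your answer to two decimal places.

Row totals: 114, 101. Column totals: 72, 51, 36, 56. Grand total N = 215.
Expected counts (row total × column total / N):
  Resolved, Phone: 114×72/215 = 38.177
  Resolved, Chat: 114×51/215 = 27.042
  Resolved, Email: 114×36/215 = 19.088
  Resolved, Social: 114×56/215 = 29.693
  Unresolved, Phone: 101×72/215 = 33.823
  Unresolved, Chat: 101×51/215 = 23.958
  Unresolved, Email: 101×36/215 = 16.912
  Unresolved, Social: 101×56/215 = 26.307
Contributions (O − E)²/E:
  (34 − 38.177)²/38.177 = 0.4570
  (7 − 27.042)²/27.042 = 14.8540
  (29 − 19.088)²/19.088 = 5.1471
  (44 − 29.693)²/29.693 = 6.8936
  (38 − 33.823)²/33.823 = 0.5158
  (44 − 23.958)²/23.958 = 16.7661
  (7 − 16.912)²/16.912 = 5.8094
  (12 − 26.307)²/26.307 = 7.7808
χ² = 0.4570 + 14.8540 + 5.1471 + 6.8936 + 0.5158 + 16.7661 + 5.8094 + 7.7808 = 58.22

58.22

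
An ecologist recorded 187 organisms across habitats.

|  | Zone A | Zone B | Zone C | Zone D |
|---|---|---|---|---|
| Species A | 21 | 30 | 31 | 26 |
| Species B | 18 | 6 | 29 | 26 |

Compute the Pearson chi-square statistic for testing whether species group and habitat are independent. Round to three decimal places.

Row totals: 108, 79. Column totals: 39, 36, 60, 52. Grand total N = 187.
Expected counts (row total × column total / N):
  Species A, Zone A: 108×39/187 = 22.52406
  Species A, Zone B: 108×36/187 = 20.79144
  Species A, Zone C: 108×60/187 = 34.65241
  Species A, Zone D: 108×52/187 = 30.03209
  Species B, Zone A: 79×39/187 = 16.47594
  Species B, Zone B: 79×36/187 = 15.20856
  Species B, Zone C: 79×60/187 = 25.34759
  Species B, Zone D: 79×52/187 = 21.96791
Contributions (O − E)²/E:
  (21 − 22.52406)²/22.52406 = 0.1031
  (30 − 20.79144)²/20.79144 = 4.0785
  (31 − 34.65241)²/34.65241 = 0.3850
  (26 − 30.03209)²/30.03209 = 0.5413
  (18 − 16.47594)²/16.47594 = 0.1410
  (6 − 15.20856)²/15.20856 = 5.5756
  (29 − 25.34759)²/25.34759 = 0.5263
  (26 − 21.96791)²/21.96791 = 0.7401
χ² = 0.1031 + 4.0785 + 0.3850 + 0.5413 + 0.1410 + 5.5756 + 0.5263 + 0.7401 = 12.091

12.091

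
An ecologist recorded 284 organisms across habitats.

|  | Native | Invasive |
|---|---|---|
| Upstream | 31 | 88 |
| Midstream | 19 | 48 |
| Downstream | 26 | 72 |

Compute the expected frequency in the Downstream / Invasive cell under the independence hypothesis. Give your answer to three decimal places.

Row total (Downstream) = 98; column total (Invasive) = 208; grand total N = 284.
Expected count = (row total × column total) / N = 98 × 208 / 284 = 71.775.

71.775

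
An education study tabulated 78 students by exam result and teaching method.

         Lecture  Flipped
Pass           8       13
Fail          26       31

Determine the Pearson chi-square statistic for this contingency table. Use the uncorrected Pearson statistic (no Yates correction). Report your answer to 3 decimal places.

Row totals: 21, 57. Column totals: 34, 44. Grand total N = 78.
Expected counts (row total × column total / N):
  Pass, Lecture: 21×34/78 = 9.1538
  Pass, Flipped: 21×44/78 = 11.8462
  Fail, Lecture: 57×34/78 = 24.8462
  Fail, Flipped: 57×44/78 = 32.1538
Contributions (O − E)²/E:
  (8 − 9.1538)²/9.1538 = 0.1454
  (13 − 11.8462)²/11.8462 = 0.1124
  (26 − 24.8462)²/24.8462 = 0.0536
  (31 − 32.1538)²/32.1538 = 0.0414
χ² = 0.1454 + 0.1124 + 0.0536 + 0.0414 = 0.353

0.353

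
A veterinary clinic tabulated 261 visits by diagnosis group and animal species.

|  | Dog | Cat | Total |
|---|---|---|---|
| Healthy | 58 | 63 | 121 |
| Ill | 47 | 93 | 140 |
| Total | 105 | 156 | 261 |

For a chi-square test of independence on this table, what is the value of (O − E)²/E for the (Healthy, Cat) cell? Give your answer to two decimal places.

1.20

Row total (Healthy) = 121; column total (Cat) = 156; N = 261.
Expected count E = 121 × 156 / 261 = 72.322.
Contribution = (O − E)²/E = (63 − 72.322)² / 72.322 = 1.20.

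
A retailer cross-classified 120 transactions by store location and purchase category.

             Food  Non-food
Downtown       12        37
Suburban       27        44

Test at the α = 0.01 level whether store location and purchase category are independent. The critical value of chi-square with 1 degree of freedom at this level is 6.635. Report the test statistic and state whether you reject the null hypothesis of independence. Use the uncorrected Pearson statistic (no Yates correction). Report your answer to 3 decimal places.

2.422; fail to reject H₀

Row totals: 49, 71. Column totals: 39, 81. Grand total N = 120.
Expected counts (row total × column total / N):
  Downtown, Food: 49×39/120 = 15.9250
  Downtown, Non-food: 49×81/120 = 33.0750
  Suburban, Food: 71×39/120 = 23.0750
  Suburban, Non-food: 71×81/120 = 47.9250
Contributions (O − E)²/E:
  (12 − 15.9250)²/15.9250 = 0.9674
  (37 − 33.0750)²/33.0750 = 0.4658
  (27 − 23.0750)²/23.0750 = 0.6676
  (44 − 47.9250)²/47.9250 = 0.3215
χ² = 0.9674 + 0.4658 + 0.6676 + 0.3215 = 2.422
df = (2−1)(2−1) = 1. Since 2.422 < 6.635, fail to reject the null hypothesis of independence at α = 0.01.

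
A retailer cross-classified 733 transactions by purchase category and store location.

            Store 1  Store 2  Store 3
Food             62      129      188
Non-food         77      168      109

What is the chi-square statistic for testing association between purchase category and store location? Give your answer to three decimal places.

Row totals: 379, 354. Column totals: 139, 297, 297. Grand total N = 733.
Expected counts (row total × column total / N):
  Food, Store 1: 379×139/733 = 71.8704
  Food, Store 2: 379×297/733 = 153.5648
  Food, Store 3: 379×297/733 = 153.5648
  Non-food, Store 1: 354×139/733 = 67.1296
  Non-food, Store 2: 354×297/733 = 143.4352
  Non-food, Store 3: 354×297/733 = 143.4352
Contributions (O − E)²/E:
  (62 − 71.8704)²/71.8704 = 1.3556
  (129 − 153.5648)²/153.5648 = 3.9295
  (188 − 153.5648)²/153.5648 = 7.7217
  (77 − 67.1296)²/67.1296 = 1.4513
  (168 − 143.4352)²/143.4352 = 4.2070
  (109 − 143.4352)²/143.4352 = 8.2670
χ² = 1.3556 + 3.9295 + 7.7217 + 1.4513 + 4.2070 + 8.2670 = 26.932

26.932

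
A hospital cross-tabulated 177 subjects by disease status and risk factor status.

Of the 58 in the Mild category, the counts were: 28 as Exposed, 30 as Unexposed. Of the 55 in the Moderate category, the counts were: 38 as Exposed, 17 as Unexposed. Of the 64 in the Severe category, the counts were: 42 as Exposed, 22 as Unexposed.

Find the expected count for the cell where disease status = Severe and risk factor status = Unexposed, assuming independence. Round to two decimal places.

24.95

Row total (Severe) = 64; column total (Unexposed) = 69; grand total N = 177.
Expected count = (row total × column total) / N = 64 × 69 / 177 = 24.95.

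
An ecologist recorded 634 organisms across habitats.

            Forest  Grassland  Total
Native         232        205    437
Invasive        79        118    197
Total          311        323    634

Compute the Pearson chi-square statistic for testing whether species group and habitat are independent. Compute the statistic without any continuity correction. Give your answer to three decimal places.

Grand total N = 634.
Expected counts (row total × column total / N):
  Native, Forest: 437×311/634 = 214.3644
  Native, Grassland: 437×323/634 = 222.6356
  Invasive, Forest: 197×311/634 = 96.6356
  Invasive, Grassland: 197×323/634 = 100.3644
Contributions (O − E)²/E:
  (232 − 214.3644)²/214.3644 = 1.4509
  (205 − 222.6356)²/222.6356 = 1.3970
  (79 − 96.6356)²/96.6356 = 3.2184
  (118 − 100.3644)²/100.3644 = 3.0989
χ² = 1.4509 + 1.3970 + 3.2184 + 3.0989 = 9.165

9.165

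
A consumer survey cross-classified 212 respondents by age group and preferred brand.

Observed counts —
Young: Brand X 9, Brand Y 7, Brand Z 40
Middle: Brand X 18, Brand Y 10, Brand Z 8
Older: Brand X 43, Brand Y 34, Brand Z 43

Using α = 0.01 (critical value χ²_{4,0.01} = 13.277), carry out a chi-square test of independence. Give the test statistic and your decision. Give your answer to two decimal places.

Row totals: 56, 36, 120. Column totals: 70, 51, 91. Grand total N = 212.
Expected counts (row total × column total / N):
  Young, Brand X: 56×70/212 = 18.491
  Young, Brand Y: 56×51/212 = 13.472
  Young, Brand Z: 56×91/212 = 24.038
  Middle, Brand X: 36×70/212 = 11.887
  Middle, Brand Y: 36×51/212 = 8.660
  Middle, Brand Z: 36×91/212 = 15.453
  Older, Brand X: 120×70/212 = 39.623
  Older, Brand Y: 120×51/212 = 28.868
  Older, Brand Z: 120×91/212 = 51.509
Contributions (O − E)²/E:
  (9 − 18.491)²/18.491 = 4.8715
  (7 − 13.472)²/13.472 = 3.1092
  (40 − 24.038)²/24.038 = 10.5993
  (18 − 11.887)²/11.887 = 3.1437
  (10 − 8.660)²/8.660 = 0.2073
  (8 − 15.453)²/15.453 = 3.5946
  (43 − 39.623)²/39.623 = 0.2878
  (34 − 28.868)²/28.868 = 0.9123
  (43 − 51.509)²/51.509 = 1.4056
χ² = 4.8715 + 3.1092 + 10.5993 + 3.1437 + 0.2073 + 3.5946 + 0.2878 + 0.9123 + 1.4056 = 28.13
df = (3−1)(3−1) = 4. Since 28.13 > 13.277, reject the null hypothesis of independence at α = 0.01.

28.13; reject H₀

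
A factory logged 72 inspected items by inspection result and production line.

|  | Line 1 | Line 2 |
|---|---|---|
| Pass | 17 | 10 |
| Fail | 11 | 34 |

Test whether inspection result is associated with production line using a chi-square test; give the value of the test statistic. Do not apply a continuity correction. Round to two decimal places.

10.54

Row totals: 27, 45. Column totals: 28, 44. Grand total N = 72.
Expected counts (row total × column total / N):
  Pass, Line 1: 27×28/72 = 10.500
  Pass, Line 2: 27×44/72 = 16.500
  Fail, Line 1: 45×28/72 = 17.500
  Fail, Line 2: 45×44/72 = 27.500
Contributions (O − E)²/E:
  (17 − 10.500)²/10.500 = 4.0238
  (10 − 16.500)²/16.500 = 2.5606
  (11 − 17.500)²/17.500 = 2.4143
  (34 − 27.500)²/27.500 = 1.5364
χ² = 4.0238 + 2.5606 + 2.4143 + 1.5364 = 10.54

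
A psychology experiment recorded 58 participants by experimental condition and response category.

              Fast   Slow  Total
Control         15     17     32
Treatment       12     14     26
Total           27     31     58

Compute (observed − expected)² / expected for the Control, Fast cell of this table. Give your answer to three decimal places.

Row total (Control) = 32; column total (Fast) = 27; N = 58.
Expected count E = 32 × 27 / 58 = 14.8966.
Contribution = (O − E)²/E = (15 − 14.8966)² / 14.8966 = 0.001.

0.001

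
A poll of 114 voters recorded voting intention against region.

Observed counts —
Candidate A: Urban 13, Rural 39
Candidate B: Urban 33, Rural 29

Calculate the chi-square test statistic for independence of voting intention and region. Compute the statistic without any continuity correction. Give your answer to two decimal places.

9.36

Row totals: 52, 62. Column totals: 46, 68. Grand total N = 114.
Expected counts (row total × column total / N):
  Candidate A, Urban: 52×46/114 = 20.982
  Candidate A, Rural: 52×68/114 = 31.018
  Candidate B, Urban: 62×46/114 = 25.018
  Candidate B, Rural: 62×68/114 = 36.982
Contributions (O − E)²/E:
  (13 − 20.982)²/20.982 = 3.0365
  (39 − 31.018)²/31.018 = 2.0540
  (33 − 25.018)²/25.018 = 2.5467
  (29 − 36.982)²/36.982 = 1.7228
χ² = 3.0365 + 2.0540 + 2.5467 + 1.7228 = 9.36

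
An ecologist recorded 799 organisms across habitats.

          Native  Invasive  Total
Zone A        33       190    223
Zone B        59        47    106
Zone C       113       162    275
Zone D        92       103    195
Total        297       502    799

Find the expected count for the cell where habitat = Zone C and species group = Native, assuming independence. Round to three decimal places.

102.222

Row total (Zone C) = 275; column total (Native) = 297; grand total N = 799.
Expected count = (row total × column total) / N = 275 × 297 / 799 = 102.222.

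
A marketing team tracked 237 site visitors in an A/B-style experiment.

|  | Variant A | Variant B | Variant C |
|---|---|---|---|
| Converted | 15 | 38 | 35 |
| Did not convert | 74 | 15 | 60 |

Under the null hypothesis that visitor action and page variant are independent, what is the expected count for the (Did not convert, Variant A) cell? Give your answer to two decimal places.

Row total (Did not convert) = 149; column total (Variant A) = 89; grand total N = 237.
Expected count = (row total × column total) / N = 149 × 89 / 237 = 55.95.

55.95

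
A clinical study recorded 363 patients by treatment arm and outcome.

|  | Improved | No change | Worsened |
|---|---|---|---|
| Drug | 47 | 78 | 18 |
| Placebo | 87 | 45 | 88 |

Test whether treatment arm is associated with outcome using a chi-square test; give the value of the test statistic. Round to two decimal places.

53.08

Row totals: 143, 220. Column totals: 134, 123, 106. Grand total N = 363.
Expected counts (row total × column total / N):
  Drug, Improved: 143×134/363 = 52.7879
  Drug, No change: 143×123/363 = 48.4545
  Drug, Worsened: 143×106/363 = 41.7576
  Placebo, Improved: 220×134/363 = 81.2121
  Placebo, No change: 220×123/363 = 74.5455
  Placebo, Worsened: 220×106/363 = 64.2424
Contributions (O − E)²/E:
  (47 − 52.7879)²/52.7879 = 0.6346
  (78 − 48.4545)²/48.4545 = 18.0156
  (18 − 41.7576)²/41.7576 = 13.5167
  (87 − 81.2121)²/81.2121 = 0.4125
  (45 − 74.5455)²/74.5455 = 11.7101
  (88 − 64.2424)²/64.2424 = 8.7858
χ² = 0.6346 + 18.0156 + 13.5167 + 0.4125 + 11.7101 + 8.7858 = 53.08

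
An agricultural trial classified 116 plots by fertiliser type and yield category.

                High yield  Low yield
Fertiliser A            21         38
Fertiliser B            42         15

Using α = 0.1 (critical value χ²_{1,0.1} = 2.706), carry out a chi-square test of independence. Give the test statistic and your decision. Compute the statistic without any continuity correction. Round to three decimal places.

Row totals: 59, 57. Column totals: 63, 53. Grand total N = 116.
Expected counts (row total × column total / N):
  Fertiliser A, High yield: 59×63/116 = 32.0431
  Fertiliser A, Low yield: 59×53/116 = 26.9569
  Fertiliser B, High yield: 57×63/116 = 30.9569
  Fertiliser B, Low yield: 57×53/116 = 26.0431
Contributions (O − E)²/E:
  (21 − 32.0431)²/32.0431 = 3.8058
  (38 − 26.9569)²/26.9569 = 4.5239
  (42 − 30.9569)²/30.9569 = 3.9393
  (15 − 26.0431)²/26.0431 = 4.6826
χ² = 3.8058 + 4.5239 + 3.9393 + 4.6826 = 16.952
df = (2−1)(2−1) = 1. Since 16.952 > 2.706, reject the null hypothesis of independence at α = 0.1.

16.952; reject H₀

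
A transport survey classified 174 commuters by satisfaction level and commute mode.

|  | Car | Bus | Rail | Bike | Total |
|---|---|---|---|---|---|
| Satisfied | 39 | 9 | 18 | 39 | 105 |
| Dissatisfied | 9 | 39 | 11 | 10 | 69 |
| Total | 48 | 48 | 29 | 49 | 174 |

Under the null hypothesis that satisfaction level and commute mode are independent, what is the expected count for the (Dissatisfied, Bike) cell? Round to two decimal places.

19.43

Row total (Dissatisfied) = 69; column total (Bike) = 49; grand total N = 174.
Expected count = (row total × column total) / N = 69 × 49 / 174 = 19.43.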